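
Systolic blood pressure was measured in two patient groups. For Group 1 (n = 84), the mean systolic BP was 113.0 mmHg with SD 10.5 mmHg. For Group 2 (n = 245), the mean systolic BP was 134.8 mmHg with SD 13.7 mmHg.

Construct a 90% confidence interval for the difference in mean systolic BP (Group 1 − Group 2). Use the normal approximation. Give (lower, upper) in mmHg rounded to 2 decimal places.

(-24.17, -19.43)

SE₁ = s₁/√n₁ = 10.5/√84 = 1.1456; SE₂ = 13.7/√245 = 0.8753.
Independent samples, unequal variances: SE_diff = √(SE₁² + SE₂²) = √(1.31239936 + 0.76615009) = 1.4417.
z* = 1.645, so margin of error = 1.645 × 1.4417 = 2.3716.
Difference in means = 113.0 − 134.8 = -21.8000.
-21.8000 ± 2.3716 → (-24.17, -19.43).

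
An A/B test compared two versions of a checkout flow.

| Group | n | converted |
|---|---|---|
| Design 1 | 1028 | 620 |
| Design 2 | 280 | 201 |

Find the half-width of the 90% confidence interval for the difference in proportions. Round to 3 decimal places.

0.051

Sample proportions: 620/1028 = 0.6031, 201/280 = 0.7179.
Each SE is √(p̂(1−p̂)/n): √(0.6031·0.3969/1028) = 0.01526 and √(0.7179·0.2821/280) = 0.02689.
SE(p̂₁ − p̂₂) = √(SE₁² + SE₂²) = √(0.0002328676 + 0.0007230721) = 0.03092, since the two samples are independent.
At 90% confidence z* = 1.645; margin = 1.645 × 0.03092 = 0.05086.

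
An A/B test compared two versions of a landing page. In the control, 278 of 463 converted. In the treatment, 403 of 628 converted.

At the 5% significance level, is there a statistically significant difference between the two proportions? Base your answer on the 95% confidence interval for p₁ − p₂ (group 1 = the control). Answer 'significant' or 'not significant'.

p̂₁ = 278/463 = 0.6004 and p̂₂ = 403/628 = 0.6417.
SE₁ = √(p̂₁(1−p̂₁)/n₁) = √(0.6004·0.3996/463) = 0.02276; SE₂ = √(0.6417·0.3583/628) = 0.01913.
Independent samples: SE of the difference = √(SE₁² + SE₂²) = √(0.0005180176 + 0.0003659569) = 0.02973.
z* for 95% confidence is 1.960, so the margin of error is 1.960 × 0.02973 = 0.05827.
Point estimate p̂₁ − p̂₂ = 0.6004 − 0.6417 = -0.0413.
-0.0413 ± 0.05827 → (-0.09957, 0.01697).
The interval (-0.09957, 0.01697) contains 0, so the difference is not significant.

not significant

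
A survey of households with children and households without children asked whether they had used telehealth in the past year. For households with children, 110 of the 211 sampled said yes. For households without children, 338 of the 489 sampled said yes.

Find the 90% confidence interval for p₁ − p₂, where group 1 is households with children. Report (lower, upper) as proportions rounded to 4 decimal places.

(-0.2361, -0.1037)

First, p̂₁ = 110/211 = 0.5213; p̂₂ = 338/489 = 0.6912.
The two standard errors are √(0.5213×0.4787/211) = 0.03439 and √(0.6912×0.3088/489) = 0.02089.
Because the samples are independent, SE_diff = √(0.03439² + 0.02089²) = 0.04024.
Using z* = 1.645 for 90%, ME = 1.645 × 0.04024 = 0.06619.
p̂₁ − p̂₂ = -0.1699; interval -0.1699 ± 0.06619 gives (-0.2361, -0.1037).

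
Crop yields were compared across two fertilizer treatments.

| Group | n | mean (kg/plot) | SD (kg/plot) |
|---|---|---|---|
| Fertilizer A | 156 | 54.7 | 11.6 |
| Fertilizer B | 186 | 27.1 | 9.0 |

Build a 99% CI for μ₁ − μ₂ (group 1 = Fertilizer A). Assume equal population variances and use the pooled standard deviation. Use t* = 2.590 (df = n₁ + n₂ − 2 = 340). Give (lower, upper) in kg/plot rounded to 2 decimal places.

(24.71, 30.49)

s_p = √[((n₁−1)s₁² + (n₂−1)s₂²)/(n₁+n₂−2)] = √[(155·11.6² + 185·9.0²)/340] = 10.2673.
SE = 10.2673·√(1/156 + 1/186) = 1.1147.
With t* = 2.590, margin = 2.590 × 1.1147 = 2.8871.
x̄₁ − x̄₂ = 54.7 − 27.1 = 27.6000; interval 27.6000 ± 2.8871 = (24.71, 30.49).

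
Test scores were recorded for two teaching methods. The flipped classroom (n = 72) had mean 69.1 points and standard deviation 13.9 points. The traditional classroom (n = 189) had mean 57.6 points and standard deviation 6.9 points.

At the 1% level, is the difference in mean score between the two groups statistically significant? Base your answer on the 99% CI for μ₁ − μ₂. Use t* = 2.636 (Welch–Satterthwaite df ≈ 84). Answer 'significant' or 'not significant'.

Per-group SEs: s₁/√n₁ = 13.9/√72 = 1.6381, s₂/√n₂ = 6.9/√189 = 0.5019.
Unpooled SE of the difference: √(2.68337161 + 0.25190361) = 1.7133.
Margin of error = t* · SE = 2.636 × 1.7133 = 4.5163.
x̄₁ − x̄₂ = 69.1 − 57.6 = 11.5000.
CI: 11.5000 ± 4.5163 = (6.9837, 16.0163).
The interval (6.9837, 16.0163) does not contain 0, so the difference is significant.

significant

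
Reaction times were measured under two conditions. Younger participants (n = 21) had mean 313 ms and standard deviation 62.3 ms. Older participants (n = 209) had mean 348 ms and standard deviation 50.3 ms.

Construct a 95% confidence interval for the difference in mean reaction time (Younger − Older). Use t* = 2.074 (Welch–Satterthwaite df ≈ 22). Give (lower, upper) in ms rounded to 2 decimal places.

Per-group SEs: s₁/√n₁ = 62.3/√21 = 13.5950, s₂/√n₂ = 50.3/√209 = 3.4793.
Unpooled SE of the difference: √(184.824025 + 12.10552849) = 14.0332.
Margin of error = t* · SE = 2.074 × 14.0332 = 29.1049.
x̄₁ − x̄₂ = 313 − 348 = -35.0000.
CI: -35.0000 ± 29.1049 = (-64.10, -5.90).

(-64.10, -5.90)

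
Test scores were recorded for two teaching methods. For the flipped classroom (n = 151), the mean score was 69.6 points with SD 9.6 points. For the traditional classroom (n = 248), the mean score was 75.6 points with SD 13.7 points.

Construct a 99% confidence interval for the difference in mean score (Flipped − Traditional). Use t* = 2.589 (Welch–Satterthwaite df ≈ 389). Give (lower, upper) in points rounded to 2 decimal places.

(-9.03, -2.97)

SE₁ = s₁/√n₁ = 9.6/√151 = 0.7812; SE₂ = 13.7/√248 = 0.8700.
Independent samples, unequal variances: SE_diff = √(SE₁² + SE₂²) = √(0.61027344 + 0.7569) = 1.1693.
t* = 2.589, so margin of error = 2.589 × 1.1693 = 3.0273.
Difference in means = 69.6 − 75.6 = -6.0000.
-6.0000 ± 3.0273 → (-9.03, -2.97).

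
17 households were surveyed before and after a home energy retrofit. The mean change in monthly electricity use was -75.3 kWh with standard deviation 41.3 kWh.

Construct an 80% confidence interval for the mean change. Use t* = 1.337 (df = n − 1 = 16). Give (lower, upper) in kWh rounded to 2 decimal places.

Paired design: SE = s_d/√n = 41.3/√17 = 10.0167.
t* = 1.337; margin of error = 1.337 × 10.0167 = 13.3923.
-75.3 ± 13.3923 → (-88.69, -61.91).

(-88.69, -61.91)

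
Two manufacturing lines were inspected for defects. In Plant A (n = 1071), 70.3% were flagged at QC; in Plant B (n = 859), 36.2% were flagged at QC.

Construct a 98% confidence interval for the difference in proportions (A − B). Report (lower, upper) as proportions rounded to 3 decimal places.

(0.291, 0.391)

Each SE is √(p̂(1−p̂)/n): √(0.7030·0.2970/1071) = 0.01396 and √(0.3620·0.6380/859) = 0.01640.
SE(p̂₁ − p̂₂) = √(SE₁² + SE₂²) = √(0.0001948816 + 0.00026896) = 0.02154, since the two samples are independent.
At 98% confidence z* = 2.326; margin = 2.326 × 0.02154 = 0.05010.
The difference is 0.7030 − 0.3620 = 0.3410, so the interval is 0.3410 ± 0.05010 = (0.291, 0.391).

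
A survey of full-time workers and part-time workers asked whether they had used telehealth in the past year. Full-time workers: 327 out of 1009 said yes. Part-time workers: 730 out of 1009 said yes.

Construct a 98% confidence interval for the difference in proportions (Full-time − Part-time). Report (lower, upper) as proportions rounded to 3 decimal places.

(-0.447, -0.352)

Sample proportions: 327/1009 = 0.3241, 730/1009 = 0.7235.
Each SE is √(p̂(1−p̂)/n): √(0.3241·0.6759/1009) = 0.01473 and √(0.7235·0.2765/1009) = 0.01408.
SE(p̂₁ − p̂₂) = √(SE₁² + SE₂²) = √(0.0002169729 + 0.0001982464) = 0.02038, since the two samples are independent.
At 98% confidence z* = 2.326; margin = 2.326 × 0.02038 = 0.04740.
The difference is 0.3241 − 0.7235 = -0.3994, so the interval is -0.3994 ± 0.04740 = (-0.447, -0.352).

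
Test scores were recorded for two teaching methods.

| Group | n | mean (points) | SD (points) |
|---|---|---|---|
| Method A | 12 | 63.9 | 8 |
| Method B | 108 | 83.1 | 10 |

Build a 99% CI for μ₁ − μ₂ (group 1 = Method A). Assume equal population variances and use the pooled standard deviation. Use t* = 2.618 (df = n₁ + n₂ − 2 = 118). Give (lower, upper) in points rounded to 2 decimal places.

(-27.03, -11.37)

s_p = √[((n₁−1)s₁² + (n₂−1)s₂²)/(n₁+n₂−2)] = √[(11·8² + 107·10²)/118] = 9.8308.
SE = 9.8308·√(1/12 + 1/108) = 2.9914.
With t* = 2.618, margin = 2.618 × 2.9914 = 7.8315.
x̄₁ − x̄₂ = 63.9 − 83.1 = -19.2000; interval -19.2000 ± 7.8315 = (-27.03, -11.37).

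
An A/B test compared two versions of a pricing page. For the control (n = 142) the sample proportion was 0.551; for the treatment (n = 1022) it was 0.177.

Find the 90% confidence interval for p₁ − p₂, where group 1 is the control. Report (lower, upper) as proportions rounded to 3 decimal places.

(0.303, 0.445)

The two standard errors are √(0.5510×0.4490/142) = 0.04174 and √(0.1770×0.8230/1022) = 0.01194.
Because the samples are independent, SE_diff = √(0.04174² + 0.01194²) = 0.04341.
Using z* = 1.645 for 90%, ME = 1.645 × 0.04341 = 0.07141.
p̂₁ − p̂₂ = 0.3740; interval 0.3740 ± 0.07141 gives (0.303, 0.445).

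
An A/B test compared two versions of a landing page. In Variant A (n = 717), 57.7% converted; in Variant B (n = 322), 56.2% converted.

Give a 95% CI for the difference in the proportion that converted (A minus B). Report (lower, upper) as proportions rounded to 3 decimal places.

(-0.050, 0.080)

SE₁ = √(p̂₁(1−p̂₁)/n₁) = √(0.5770·0.4230/717) = 0.01845; SE₂ = √(0.5620·0.4380/322) = 0.02765.
Independent samples: SE of the difference = √(SE₁² + SE₂²) = √(0.0003404025 + 0.0007645225) = 0.03324.
z* for 95% confidence is 1.960, so the margin of error is 1.960 × 0.03324 = 0.06515.
Point estimate p̂₁ − p̂₂ = 0.5770 − 0.5620 = 0.0150.
0.0150 ± 0.06515 → (-0.050, 0.080).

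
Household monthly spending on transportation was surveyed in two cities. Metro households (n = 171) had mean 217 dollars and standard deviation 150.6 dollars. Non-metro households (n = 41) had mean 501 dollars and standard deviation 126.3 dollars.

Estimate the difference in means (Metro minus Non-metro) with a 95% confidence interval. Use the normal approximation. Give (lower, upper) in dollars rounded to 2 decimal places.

Standard errors of each mean: 150.6/√171 = 11.5167 and 126.3/√41 = 19.7247.
SE(x̄₁ − x̄₂) = √(11.5167² + 19.7247²) = 22.8407 for independent samples with unequal variances.
With z* = 1.960, the margin is 1.960 × 22.8407 = 44.7678.
x̄₁ − x̄₂ = 217 − 501 = -284.0000; the interval is -284.0000 ± 44.7678 = (-328.77, -239.23).

(-328.77, -239.23)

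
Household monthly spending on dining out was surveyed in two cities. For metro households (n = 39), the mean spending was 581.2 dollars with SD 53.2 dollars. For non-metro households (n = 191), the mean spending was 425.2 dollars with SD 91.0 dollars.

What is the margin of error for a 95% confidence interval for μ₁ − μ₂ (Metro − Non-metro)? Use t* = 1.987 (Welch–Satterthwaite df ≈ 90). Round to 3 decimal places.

21.394

Per-group SEs: s₁/√n₁ = 53.2/√39 = 8.5188, s₂/√n₂ = 91.0/√191 = 6.5845.
Unpooled SE of the difference: √(72.56995344 + 43.35564025) = 10.7669.
Margin of error = t* · SE = 1.987 × 10.7669 = 21.3938.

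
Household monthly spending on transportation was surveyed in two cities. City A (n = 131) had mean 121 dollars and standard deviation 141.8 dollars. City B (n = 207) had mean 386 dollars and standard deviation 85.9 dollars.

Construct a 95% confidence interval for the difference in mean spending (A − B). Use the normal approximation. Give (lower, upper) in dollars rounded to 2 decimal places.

Standard errors of each mean: 141.8/√131 = 12.3891 and 85.9/√207 = 5.9705.
SE(x̄₁ − x̄₂) = √(12.3891² + 5.9705²) = 13.7527 for independent samples with unequal variances.
With z* = 1.960, the margin is 1.960 × 13.7527 = 26.9553.
x̄₁ − x̄₂ = 121 − 386 = -265.0000; the interval is -265.0000 ± 26.9553 = (-291.96, -238.04).

(-291.96, -238.04)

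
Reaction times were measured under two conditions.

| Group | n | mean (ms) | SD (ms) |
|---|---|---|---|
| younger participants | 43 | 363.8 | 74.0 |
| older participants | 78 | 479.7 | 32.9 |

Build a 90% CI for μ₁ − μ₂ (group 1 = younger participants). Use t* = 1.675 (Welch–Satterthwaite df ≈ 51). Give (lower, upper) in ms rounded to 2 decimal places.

(-135.81, -95.99)

Standard errors of each mean: 74.0/√43 = 11.2849 and 32.9/√78 = 3.7252.
SE(x̄₁ − x̄₂) = √(11.2849² + 3.7252²) = 11.8839 for independent samples with unequal variances.
With t* = 1.675, the margin is 1.675 × 11.8839 = 19.9055.
x̄₁ − x̄₂ = 363.8 − 479.7 = -115.9000; the interval is -115.9000 ± 19.9055 = (-135.81, -95.99).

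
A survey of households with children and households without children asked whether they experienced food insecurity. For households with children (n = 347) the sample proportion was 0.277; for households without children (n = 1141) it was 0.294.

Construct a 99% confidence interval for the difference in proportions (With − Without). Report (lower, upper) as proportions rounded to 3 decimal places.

The two standard errors are √(0.2770×0.7230/347) = 0.02402 and √(0.2940×0.7060/1141) = 0.01349.
Because the samples are independent, SE_diff = √(0.02402² + 0.01349²) = 0.02755.
Using z* = 2.576 for 99%, ME = 2.576 × 0.02755 = 0.07097.
p̂₁ − p̂₂ = -0.0170; interval -0.0170 ± 0.07097 gives (-0.088, 0.054).

(-0.088, 0.054)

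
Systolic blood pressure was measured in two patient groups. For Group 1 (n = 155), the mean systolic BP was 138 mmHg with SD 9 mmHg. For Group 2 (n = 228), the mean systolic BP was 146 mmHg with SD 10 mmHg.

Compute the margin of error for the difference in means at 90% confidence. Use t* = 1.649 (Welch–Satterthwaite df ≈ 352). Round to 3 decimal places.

SE₁ = s₁/√n₁ = 9/√155 = 0.7229; SE₂ = 10/√228 = 0.6623.
Independent samples, unequal variances: SE_diff = √(SE₁² + SE₂²) = √(0.52258441 + 0.43864129) = 0.9804.
t* = 1.649, so margin of error = 1.649 × 0.9804 = 1.6167.

1.617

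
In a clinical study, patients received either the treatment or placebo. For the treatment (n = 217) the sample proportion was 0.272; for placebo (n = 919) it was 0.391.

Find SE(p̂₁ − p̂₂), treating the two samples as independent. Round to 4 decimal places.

0.0342

SE₁ = √(p̂₁(1−p̂₁)/n₁) = √(0.2720·0.7280/217) = 0.03021; SE₂ = √(0.3910·0.6090/919) = 0.01610.
Independent samples: SE of the difference = √(SE₁² + SE₂²) = √(0.0009126441 + 0.00025921) = 0.03423.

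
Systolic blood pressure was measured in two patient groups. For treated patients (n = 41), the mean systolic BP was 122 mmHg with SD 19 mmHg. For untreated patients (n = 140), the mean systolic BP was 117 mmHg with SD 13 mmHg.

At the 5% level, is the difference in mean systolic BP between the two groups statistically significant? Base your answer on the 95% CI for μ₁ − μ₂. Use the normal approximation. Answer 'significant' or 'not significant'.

SE₁ = s₁/√n₁ = 19/√41 = 2.9673; SE₂ = 13/√140 = 1.0987.
Independent samples, unequal variances: SE_diff = √(SE₁² + SE₂²) = √(8.80486929 + 1.20714169) = 3.1642.
z* = 1.960, so margin of error = 1.960 × 3.1642 = 6.2018.
Difference in means = 122 − 117 = 5.0000.
5.0000 ± 6.2018 → (-1.2018, 11.2018).
The interval (-1.2018, 11.2018) contains 0, so the difference is not significant.

not significant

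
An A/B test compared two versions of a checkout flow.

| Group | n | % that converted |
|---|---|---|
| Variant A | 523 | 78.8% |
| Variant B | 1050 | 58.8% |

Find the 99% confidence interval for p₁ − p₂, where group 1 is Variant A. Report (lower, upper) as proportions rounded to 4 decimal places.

Each SE is √(p̂(1−p̂)/n): √(0.7880·0.2120/523) = 0.01787 and √(0.5880·0.4120/1050) = 0.01519.
SE(p̂₁ − p̂₂) = √(SE₁² + SE₂²) = √(0.0003193369 + 0.0002307361) = 0.02345, since the two samples are independent.
At 99% confidence z* = 2.576; margin = 2.576 × 0.02345 = 0.06041.
The difference is 0.7880 − 0.5880 = 0.2000, so the interval is 0.2000 ± 0.06041 = (0.1396, 0.2604).

(0.1396, 0.2604)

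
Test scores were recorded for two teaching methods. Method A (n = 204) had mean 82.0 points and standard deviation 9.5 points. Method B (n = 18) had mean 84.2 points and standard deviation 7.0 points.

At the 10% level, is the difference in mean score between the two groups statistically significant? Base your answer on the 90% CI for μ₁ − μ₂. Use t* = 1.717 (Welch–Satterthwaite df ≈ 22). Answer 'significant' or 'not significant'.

not significant

Standard errors of each mean: 9.5/√204 = 0.6651 and 7.0/√18 = 1.6499.
SE(x̄₁ − x̄₂) = √(0.6651² + 1.6499²) = 1.7789 for independent samples with unequal variances.
With t* = 1.717, the margin is 1.717 × 1.7789 = 3.0544.
x̄₁ − x̄₂ = 82.0 − 84.2 = -2.2000; the interval is -2.2000 ± 3.0544 = (-5.2544, 0.8544).
The interval (-5.2544, 0.8544) contains 0, so the difference is not significant.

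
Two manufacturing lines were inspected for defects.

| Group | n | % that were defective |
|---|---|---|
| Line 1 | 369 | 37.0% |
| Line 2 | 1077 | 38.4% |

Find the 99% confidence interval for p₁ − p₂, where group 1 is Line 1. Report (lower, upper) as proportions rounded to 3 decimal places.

SE₁ = √(p̂₁(1−p̂₁)/n₁) = √(0.3700·0.6300/369) = 0.02513; SE₂ = √(0.3840·0.6160/1077) = 0.01482.
Independent samples: SE of the difference = √(SE₁² + SE₂²) = √(0.0006315169 + 0.0002196324) = 0.02917.
z* for 99% confidence is 2.576, so the margin of error is 2.576 × 0.02917 = 0.07514.
Point estimate p̂₁ − p̂₂ = 0.3700 − 0.3840 = -0.0140.
-0.0140 ± 0.07514 → (-0.089, 0.061).

(-0.089, 0.061)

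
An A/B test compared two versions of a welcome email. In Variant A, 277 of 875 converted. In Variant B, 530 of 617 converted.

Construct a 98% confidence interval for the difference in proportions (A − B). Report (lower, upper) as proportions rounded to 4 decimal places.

(-0.5914, -0.4934)

First, p̂₁ = 277/875 = 0.3166; p̂₂ = 530/617 = 0.8590.
The two standard errors are √(0.3166×0.6834/875) = 0.01572 and √(0.8590×0.1410/617) = 0.01401.
Because the samples are independent, SE_diff = √(0.01572² + 0.01401²) = 0.02106.
Using z* = 2.326 for 98%, ME = 2.326 × 0.02106 = 0.04899.
p̂₁ − p̂₂ = -0.5424; interval -0.5424 ± 0.04899 gives (-0.5914, -0.4934).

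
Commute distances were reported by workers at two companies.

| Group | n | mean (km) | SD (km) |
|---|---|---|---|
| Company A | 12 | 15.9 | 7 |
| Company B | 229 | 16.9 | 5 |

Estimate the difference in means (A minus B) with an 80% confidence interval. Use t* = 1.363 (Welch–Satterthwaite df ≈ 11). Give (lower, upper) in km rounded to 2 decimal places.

(-3.79, 1.79)

SE₁ = s₁/√n₁ = 7/√12 = 2.0207; SE₂ = 5/√229 = 0.3304.
Independent samples, unequal variances: SE_diff = √(SE₁² + SE₂²) = √(4.08322849 + 0.10916416) = 2.0475.
t* = 1.363, so margin of error = 1.363 × 2.0475 = 2.7907.
Difference in means = 15.9 − 16.9 = -1.0000.
-1.0000 ± 2.7907 → (-3.79, 1.79).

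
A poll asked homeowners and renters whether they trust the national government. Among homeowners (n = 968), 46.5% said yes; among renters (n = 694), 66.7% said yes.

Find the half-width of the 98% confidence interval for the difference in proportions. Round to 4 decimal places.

0.0559

The two standard errors are √(0.4650×0.5350/968) = 0.01603 and √(0.6670×0.3330/694) = 0.01789.
Because the samples are independent, SE_diff = √(0.01603² + 0.01789²) = 0.02402.
Using z* = 2.326 for 98%, ME = 2.326 × 0.02402 = 0.05587.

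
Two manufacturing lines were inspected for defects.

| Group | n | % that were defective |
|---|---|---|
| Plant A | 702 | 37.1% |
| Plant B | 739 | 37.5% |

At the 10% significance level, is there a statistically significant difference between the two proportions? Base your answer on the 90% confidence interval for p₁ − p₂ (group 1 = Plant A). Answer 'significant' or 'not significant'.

Each SE is √(p̂(1−p̂)/n): √(0.3710·0.6290/702) = 0.01823 and √(0.3750·0.6250/739) = 0.01781.
SE(p̂₁ − p̂₂) = √(SE₁² + SE₂²) = √(0.0003323329 + 0.0003171961) = 0.02549, since the two samples are independent.
At 90% confidence z* = 1.645; margin = 1.645 × 0.02549 = 0.04193.
The difference is 0.3710 − 0.3750 = -0.0040, so the interval is -0.0040 ± 0.04193 = (-0.04593, 0.03793).
The interval (-0.04593, 0.03793) contains 0, so the difference is not significant.

not significant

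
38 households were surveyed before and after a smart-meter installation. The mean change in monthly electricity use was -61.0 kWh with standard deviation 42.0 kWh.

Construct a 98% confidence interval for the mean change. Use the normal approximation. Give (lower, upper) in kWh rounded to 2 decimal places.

(-76.85, -45.15)

Paired design: SE = s_d/√n = 42.0/√38 = 6.8133.
z* = 2.326; margin of error = 2.326 × 6.8133 = 15.8477.
-61.0 ± 15.8477 → (-76.85, -45.15).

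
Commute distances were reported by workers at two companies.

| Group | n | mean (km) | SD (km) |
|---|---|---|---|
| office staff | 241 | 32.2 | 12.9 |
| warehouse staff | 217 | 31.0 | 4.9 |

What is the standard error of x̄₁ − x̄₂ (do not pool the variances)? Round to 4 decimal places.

SE₁ = s₁/√n₁ = 12.9/√241 = 0.8310; SE₂ = 4.9/√217 = 0.3326.
Independent samples, unequal variances: SE_diff = √(SE₁² + SE₂²) = √(0.690561 + 0.11062276) = 0.8951.

0.8951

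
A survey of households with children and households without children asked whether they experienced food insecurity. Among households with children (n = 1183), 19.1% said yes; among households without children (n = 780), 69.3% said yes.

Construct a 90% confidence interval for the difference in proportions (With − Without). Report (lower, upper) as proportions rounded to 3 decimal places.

The two standard errors are √(0.1910×0.8090/1183) = 0.01143 and √(0.6930×0.3070/780) = 0.01652.
Because the samples are independent, SE_diff = √(0.01143² + 0.01652²) = 0.02009.
Using z* = 1.645 for 90%, ME = 1.645 × 0.02009 = 0.03305.
p̂₁ − p̂₂ = -0.5020; interval -0.5020 ± 0.03305 gives (-0.535, -0.469).

(-0.535, -0.469)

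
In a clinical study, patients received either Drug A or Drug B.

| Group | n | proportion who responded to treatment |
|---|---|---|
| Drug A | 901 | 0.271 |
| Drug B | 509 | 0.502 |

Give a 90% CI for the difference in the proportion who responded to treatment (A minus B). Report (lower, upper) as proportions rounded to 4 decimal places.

The two standard errors are √(0.2710×0.7290/901) = 0.01481 and √(0.5020×0.4980/509) = 0.02216.
Because the samples are independent, SE_diff = √(0.01481² + 0.02216²) = 0.02665.
Using z* = 1.645 for 90%, ME = 1.645 × 0.02665 = 0.04384.
p̂₁ − p̂₂ = -0.2310; interval -0.2310 ± 0.04384 gives (-0.2748, -0.1872).

(-0.2748, -0.1872)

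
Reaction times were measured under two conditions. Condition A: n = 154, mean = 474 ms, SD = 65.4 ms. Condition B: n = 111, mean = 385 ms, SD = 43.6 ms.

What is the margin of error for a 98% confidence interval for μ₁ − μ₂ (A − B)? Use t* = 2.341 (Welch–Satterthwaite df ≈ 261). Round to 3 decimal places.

15.686

Standard errors of each mean: 65.4/√154 = 5.2701 and 43.6/√111 = 4.1383.
SE(x̄₁ − x̄₂) = √(5.2701² + 4.1383²) = 6.7007 for independent samples with unequal variances.
With t* = 2.341, the margin is 2.341 × 6.7007 = 15.6863.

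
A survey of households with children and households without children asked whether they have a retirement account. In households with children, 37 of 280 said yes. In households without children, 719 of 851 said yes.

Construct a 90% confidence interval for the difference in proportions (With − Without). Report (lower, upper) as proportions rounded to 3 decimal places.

(-0.752, -0.674)

First, p̂₁ = 37/280 = 0.1321; p̂₂ = 719/851 = 0.8449.
The two standard errors are √(0.1321×0.8679/280) = 0.02024 and √(0.8449×0.1551/851) = 0.01241.
Because the samples are independent, SE_diff = √(0.02024² + 0.01241²) = 0.02374.
Using z* = 1.645 for 90%, ME = 1.645 × 0.02374 = 0.03905.
p̂₁ − p̂₂ = -0.7128; interval -0.7128 ± 0.03905 gives (-0.752, -0.674).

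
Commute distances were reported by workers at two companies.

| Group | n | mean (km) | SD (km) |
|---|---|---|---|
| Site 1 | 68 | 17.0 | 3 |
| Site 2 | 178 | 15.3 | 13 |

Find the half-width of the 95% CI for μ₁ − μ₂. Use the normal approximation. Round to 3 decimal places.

2.039

Per-group SEs: s₁/√n₁ = 3/√68 = 0.3638, s₂/√n₂ = 13/√178 = 0.9744.
Unpooled SE of the difference: √(0.13235044 + 0.94945536) = 1.0401.
Margin of error = z* · SE = 1.960 × 1.0401 = 2.0386.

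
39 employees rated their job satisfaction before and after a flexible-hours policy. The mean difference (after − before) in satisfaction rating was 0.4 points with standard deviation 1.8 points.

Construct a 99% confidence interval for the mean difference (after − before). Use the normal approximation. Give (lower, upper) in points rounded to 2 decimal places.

(-0.34, 1.14)

This is a matched-pairs design, so SE = s_d/√n = 1.8/√39 = 0.2882.
Margin = 2.576 × 0.2882 = 0.7424; the interval is 0.4 ± 0.7424 = (-0.34, 1.14).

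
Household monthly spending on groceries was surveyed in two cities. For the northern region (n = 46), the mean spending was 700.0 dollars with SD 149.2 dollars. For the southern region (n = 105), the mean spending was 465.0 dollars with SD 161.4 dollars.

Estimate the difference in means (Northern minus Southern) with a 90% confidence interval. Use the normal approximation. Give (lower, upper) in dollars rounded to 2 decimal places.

(190.49, 279.51)

SE₁ = s₁/√n₁ = 149.2/√46 = 21.9983; SE₂ = 161.4/√105 = 15.7510.
Independent samples, unequal variances: SE_diff = √(SE₁² + SE₂²) = √(483.92520289 + 248.094001) = 27.0559.
z* = 1.645, so margin of error = 1.645 × 27.0559 = 44.5070.
Difference in means = 700.0 − 465.0 = 235.0000.
235.0000 ± 44.5070 → (190.49, 279.51).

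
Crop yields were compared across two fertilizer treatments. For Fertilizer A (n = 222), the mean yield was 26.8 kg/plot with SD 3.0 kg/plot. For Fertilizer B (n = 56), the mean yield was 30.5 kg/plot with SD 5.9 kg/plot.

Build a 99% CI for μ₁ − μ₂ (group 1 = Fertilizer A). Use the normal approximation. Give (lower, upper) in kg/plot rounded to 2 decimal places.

Standard errors of each mean: 3.0/√222 = 0.2013 and 5.9/√56 = 0.7884.
SE(x̄₁ − x̄₂) = √(0.2013² + 0.7884²) = 0.8137 for independent samples with unequal variances.
With z* = 2.576, the margin is 2.576 × 0.8137 = 2.0961.
x̄₁ − x̄₂ = 26.8 − 30.5 = -3.7000; the interval is -3.7000 ± 2.0961 = (-5.80, -1.60).

(-5.80, -1.60)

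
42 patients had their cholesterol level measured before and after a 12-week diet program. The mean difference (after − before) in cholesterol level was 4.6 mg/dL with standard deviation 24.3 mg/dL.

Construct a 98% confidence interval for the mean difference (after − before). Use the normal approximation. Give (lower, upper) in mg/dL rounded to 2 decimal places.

(-4.12, 13.32)

Paired design: SE = s_d/√n = 24.3/√42 = 3.7496.
z* = 2.326; margin of error = 2.326 × 3.7496 = 8.7216.
4.6 ± 8.7216 → (-4.12, 13.32).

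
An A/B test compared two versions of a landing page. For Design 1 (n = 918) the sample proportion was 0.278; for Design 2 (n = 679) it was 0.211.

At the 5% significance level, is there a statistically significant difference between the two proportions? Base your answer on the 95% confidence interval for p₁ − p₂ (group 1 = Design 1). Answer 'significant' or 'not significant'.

significant

SE₁ = √(p̂₁(1−p̂₁)/n₁) = √(0.2780·0.7220/918) = 0.01479; SE₂ = √(0.2110·0.7890/679) = 0.01566.
Independent samples: SE of the difference = √(SE₁² + SE₂²) = √(0.0002187441 + 0.0002452356) = 0.02154.
z* for 95% confidence is 1.960, so the margin of error is 1.960 × 0.02154 = 0.04222.
Point estimate p̂₁ − p̂₂ = 0.2780 − 0.2110 = 0.0670.
0.0670 ± 0.04222 → (0.02478, 0.10922).
The interval (0.02478, 0.10922) does not contain 0, so the difference is significant.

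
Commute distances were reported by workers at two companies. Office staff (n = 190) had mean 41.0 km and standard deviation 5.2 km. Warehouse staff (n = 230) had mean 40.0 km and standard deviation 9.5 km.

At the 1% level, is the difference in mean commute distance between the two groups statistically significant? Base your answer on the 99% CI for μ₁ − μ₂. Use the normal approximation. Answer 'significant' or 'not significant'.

not significant

Per-group SEs: s₁/√n₁ = 5.2/√190 = 0.3772, s₂/√n₂ = 9.5/√230 = 0.6264.
Unpooled SE of the difference: √(0.14227984 + 0.39237696) = 0.7312.
Margin of error = z* · SE = 2.576 × 0.7312 = 1.8836.
x̄₁ − x̄₂ = 41.0 − 40.0 = 1.0000.
CI: 1.0000 ± 1.8836 = (-0.8836, 2.8836).
The interval (-0.8836, 2.8836) contains 0, so the difference is not significant.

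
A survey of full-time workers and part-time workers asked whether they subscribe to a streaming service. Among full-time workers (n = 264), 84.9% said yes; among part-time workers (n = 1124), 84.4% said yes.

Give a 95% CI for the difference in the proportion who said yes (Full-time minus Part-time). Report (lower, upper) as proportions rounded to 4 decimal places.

(-0.0431, 0.0531)

Each SE is √(p̂(1−p̂)/n): √(0.8490·0.1510/264) = 0.02204 and √(0.8440·0.1560/1124) = 0.01082.
SE(p̂₁ − p̂₂) = √(SE₁² + SE₂²) = √(0.0004857616 + 0.0001170724) = 0.02455, since the two samples are independent.
At 95% confidence z* = 1.960; margin = 1.960 × 0.02455 = 0.04812.
The difference is 0.8490 − 0.8440 = 0.0050, so the interval is 0.0050 ± 0.04812 = (-0.0431, 0.0531).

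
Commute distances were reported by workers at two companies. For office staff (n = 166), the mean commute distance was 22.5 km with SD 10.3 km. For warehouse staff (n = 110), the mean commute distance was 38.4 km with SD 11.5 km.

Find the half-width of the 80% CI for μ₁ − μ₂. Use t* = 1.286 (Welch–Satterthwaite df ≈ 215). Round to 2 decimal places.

1.75

Per-group SEs: s₁/√n₁ = 10.3/√166 = 0.7994, s₂/√n₂ = 11.5/√110 = 1.0965.
Unpooled SE of the difference: √(0.63904036 + 1.20231225) = 1.3570.
Margin of error = t* · SE = 1.286 × 1.3570 = 1.7451.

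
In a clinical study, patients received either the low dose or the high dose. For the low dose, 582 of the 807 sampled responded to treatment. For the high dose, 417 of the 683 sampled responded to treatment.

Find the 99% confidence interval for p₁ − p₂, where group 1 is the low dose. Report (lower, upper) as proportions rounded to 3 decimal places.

Sample proportions: 582/807 = 0.7212, 417/683 = 0.6105.
Each SE is √(p̂(1−p̂)/n): √(0.7212·0.2788/807) = 0.01578 and √(0.6105·0.3895/683) = 0.01866.
SE(p̂₁ − p̂₂) = √(SE₁² + SE₂²) = √(0.0002490084 + 0.0003481956) = 0.02444, since the two samples are independent.
At 99% confidence z* = 2.576; margin = 2.576 × 0.02444 = 0.06296.
The difference is 0.7212 − 0.6105 = 0.1107, so the interval is 0.1107 ± 0.06296 = (0.048, 0.174).

(0.048, 0.174)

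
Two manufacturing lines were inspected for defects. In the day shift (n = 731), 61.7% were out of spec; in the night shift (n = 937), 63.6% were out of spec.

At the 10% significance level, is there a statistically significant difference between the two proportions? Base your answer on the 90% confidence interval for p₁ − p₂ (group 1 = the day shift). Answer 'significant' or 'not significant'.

The two standard errors are √(0.6170×0.3830/731) = 0.01798 and √(0.6360×0.3640/937) = 0.01572.
Because the samples are independent, SE_diff = √(0.01798² + 0.01572²) = 0.02388.
Using z* = 1.645 for 90%, ME = 1.645 × 0.02388 = 0.03928.
p̂₁ − p̂₂ = -0.0190; interval -0.0190 ± 0.03928 gives (-0.05828, 0.02028).
The interval (-0.05828, 0.02028) contains 0, so the difference is not significant.

not significant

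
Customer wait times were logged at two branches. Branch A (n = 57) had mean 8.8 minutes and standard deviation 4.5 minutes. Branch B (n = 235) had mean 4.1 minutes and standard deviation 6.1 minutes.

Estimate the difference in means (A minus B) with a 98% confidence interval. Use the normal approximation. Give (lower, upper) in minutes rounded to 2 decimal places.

SE₁ = s₁/√n₁ = 4.5/√57 = 0.5960; SE₂ = 6.1/√235 = 0.3979.
Independent samples, unequal variances: SE_diff = √(SE₁² + SE₂²) = √(0.355216 + 0.15832441) = 0.7166.
z* = 2.326, so margin of error = 2.326 × 0.7166 = 1.6668.
Difference in means = 8.8 − 4.1 = 4.7000.
4.7000 ± 1.6668 → (3.03, 6.37).

(3.03, 6.37)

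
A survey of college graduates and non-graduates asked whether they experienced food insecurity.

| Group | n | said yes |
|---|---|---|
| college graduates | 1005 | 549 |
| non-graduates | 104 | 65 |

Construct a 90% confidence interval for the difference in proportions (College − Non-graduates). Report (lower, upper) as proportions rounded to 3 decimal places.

(-0.161, 0.004)

p̂₁ = 549/1005 = 0.5463 and p̂₂ = 65/104 = 0.6250.
SE₁ = √(p̂₁(1−p̂₁)/n₁) = √(0.5463·0.4537/1005) = 0.01570; SE₂ = √(0.6250·0.3750/104) = 0.04747.
Independent samples: SE of the difference = √(SE₁² + SE₂²) = √(0.00024649 + 0.0022534009) = 0.05000.
z* for 90% confidence is 1.645, so the margin of error is 1.645 × 0.05000 = 0.08225.
Point estimate p̂₁ − p̂₂ = 0.5463 − 0.6250 = -0.0787.
-0.0787 ± 0.08225 → (-0.161, 0.004).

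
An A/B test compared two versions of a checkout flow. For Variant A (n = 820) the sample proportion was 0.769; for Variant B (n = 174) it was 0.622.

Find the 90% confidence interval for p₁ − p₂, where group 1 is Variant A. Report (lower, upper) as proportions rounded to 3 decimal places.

SE₁ = √(p̂₁(1−p̂₁)/n₁) = √(0.7690·0.2310/820) = 0.01472; SE₂ = √(0.6220·0.3780/174) = 0.03676.
Independent samples: SE of the difference = √(SE₁² + SE₂²) = √(0.0002166784 + 0.0013512976) = 0.03960.
z* for 90% confidence is 1.645, so the margin of error is 1.645 × 0.03960 = 0.06514.
Point estimate p̂₁ − p̂₂ = 0.7690 − 0.6220 = 0.1470.
0.1470 ± 0.06514 → (0.082, 0.212).

(0.082, 0.212)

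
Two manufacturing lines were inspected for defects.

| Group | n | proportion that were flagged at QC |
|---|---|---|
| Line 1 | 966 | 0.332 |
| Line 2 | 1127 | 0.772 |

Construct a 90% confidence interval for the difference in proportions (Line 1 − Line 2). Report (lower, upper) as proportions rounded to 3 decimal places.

The two standard errors are √(0.3320×0.6680/966) = 0.01515 and √(0.7720×0.2280/1127) = 0.01250.
Because the samples are independent, SE_diff = √(0.01515² + 0.01250²) = 0.01964.
Using z* = 1.645 for 90%, ME = 1.645 × 0.01964 = 0.03231.
p̂₁ − p̂₂ = -0.4400; interval -0.4400 ± 0.03231 gives (-0.472, -0.408).

(-0.472, -0.408)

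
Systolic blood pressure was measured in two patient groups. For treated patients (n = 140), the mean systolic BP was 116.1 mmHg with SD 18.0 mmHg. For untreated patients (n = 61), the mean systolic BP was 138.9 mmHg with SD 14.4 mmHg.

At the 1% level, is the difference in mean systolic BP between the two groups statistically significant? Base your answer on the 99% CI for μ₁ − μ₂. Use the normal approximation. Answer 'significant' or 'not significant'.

Per-group SEs: s₁/√n₁ = 18.0/√140 = 1.5213, s₂/√n₂ = 14.4/√61 = 1.8437.
Unpooled SE of the difference: √(2.31435369 + 3.39922969) = 2.3903.
Margin of error = z* · SE = 2.576 × 2.3903 = 6.1574.
x̄₁ − x̄₂ = 116.1 − 138.9 = -22.8000.
CI: -22.8000 ± 6.1574 = (-28.9574, -16.6426).
The interval (-28.9574, -16.6426) does not contain 0, so the difference is significant.

significant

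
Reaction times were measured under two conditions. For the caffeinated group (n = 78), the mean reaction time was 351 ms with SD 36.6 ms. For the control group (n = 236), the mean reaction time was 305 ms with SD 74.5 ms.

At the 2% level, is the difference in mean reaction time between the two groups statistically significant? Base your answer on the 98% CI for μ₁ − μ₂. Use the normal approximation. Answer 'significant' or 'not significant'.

SE₁ = s₁/√n₁ = 36.6/√78 = 4.1441; SE₂ = 74.5/√236 = 4.8495.
Independent samples, unequal variances: SE_diff = √(SE₁² + SE₂²) = √(17.17356481 + 23.51765025) = 6.3790.
z* = 2.326, so margin of error = 2.326 × 6.3790 = 14.8376.
Difference in means = 351 − 305 = 46.0000.
46.0000 ± 14.8376 → (31.1624, 60.8376).
The interval (31.1624, 60.8376) does not contain 0, so the difference is significant.

significant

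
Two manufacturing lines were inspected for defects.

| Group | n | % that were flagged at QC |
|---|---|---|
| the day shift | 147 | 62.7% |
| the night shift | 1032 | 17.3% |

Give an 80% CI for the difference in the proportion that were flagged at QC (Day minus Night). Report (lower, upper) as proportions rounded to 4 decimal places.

SE₁ = √(p̂₁(1−p̂₁)/n₁) = √(0.6270·0.3730/147) = 0.03989; SE₂ = √(0.1730·0.8270/1032) = 0.01177.
Independent samples: SE of the difference = √(SE₁² + SE₂²) = √(0.0015912121 + 0.0001385329) = 0.04159.
z* for 80% confidence is 1.282, so the margin of error is 1.282 × 0.04159 = 0.05332.
Point estimate p̂₁ − p̂₂ = 0.6270 − 0.1730 = 0.4540.
0.4540 ± 0.05332 → (0.4007, 0.5073).

(0.4007, 0.5073)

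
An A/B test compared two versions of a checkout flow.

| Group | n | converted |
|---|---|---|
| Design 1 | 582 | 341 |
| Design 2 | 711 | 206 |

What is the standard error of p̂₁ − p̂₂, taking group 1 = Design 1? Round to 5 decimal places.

0.02658

p̂₁ = 341/582 = 0.5859 and p̂₂ = 206/711 = 0.2897.
SE₁ = √(p̂₁(1−p̂₁)/n₁) = √(0.5859·0.4141/582) = 0.02042; SE₂ = √(0.2897·0.7103/711) = 0.01701.
Independent samples: SE of the difference = √(SE₁² + SE₂²) = √(0.0004169764 + 0.0002893401) = 0.02658.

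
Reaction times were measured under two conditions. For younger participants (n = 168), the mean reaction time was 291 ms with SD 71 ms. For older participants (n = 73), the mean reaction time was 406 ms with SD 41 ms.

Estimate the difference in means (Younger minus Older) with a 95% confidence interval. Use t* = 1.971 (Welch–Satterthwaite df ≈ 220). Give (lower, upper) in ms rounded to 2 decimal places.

SE₁ = s₁/√n₁ = 71/√168 = 5.4778; SE₂ = 41/√73 = 4.7987.
Independent samples, unequal variances: SE_diff = √(SE₁² + SE₂²) = √(30.00629284 + 23.02752169) = 7.2824.
t* = 1.971, so margin of error = 1.971 × 7.2824 = 14.3536.
Difference in means = 291 − 406 = -115.0000.
-115.0000 ± 14.3536 → (-129.35, -100.65).

(-129.35, -100.65)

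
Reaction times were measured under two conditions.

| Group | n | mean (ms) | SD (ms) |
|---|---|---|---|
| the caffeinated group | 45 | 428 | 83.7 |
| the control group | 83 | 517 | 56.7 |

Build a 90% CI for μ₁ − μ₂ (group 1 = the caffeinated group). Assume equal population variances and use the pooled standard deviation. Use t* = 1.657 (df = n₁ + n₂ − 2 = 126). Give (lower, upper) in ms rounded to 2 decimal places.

(-109.67, -68.33)

s_p = √[((n₁−1)s₁² + (n₂−1)s₂²)/(n₁+n₂−2)] = √[(44·83.7² + 82·56.7²)/126] = 67.3696.
SE = 67.3696·√(1/45 + 1/83) = 12.4716.
With t* = 1.657, margin = 1.657 × 12.4716 = 20.6654.
x̄₁ − x̄₂ = 428 − 517 = -89.0000; interval -89.0000 ± 20.6654 = (-109.67, -68.33).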